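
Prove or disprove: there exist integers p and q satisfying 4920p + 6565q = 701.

There are no such integers.

Any value of 4920p + 6565q is a multiple of gcd(4920, 6565) = 5.
However 701 leaves remainder 1 on division by 5.
Hence no integers p, q satisfy the equation.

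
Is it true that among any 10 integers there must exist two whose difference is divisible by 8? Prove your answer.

True.

Each integer lies in one of the 8 residue classes modulo 8.
Placing 10 integers into 8 classes, some class receives at least two — say a and b.
Then a ≡ b (mod 8), i.e. 8 ∣ (a − b).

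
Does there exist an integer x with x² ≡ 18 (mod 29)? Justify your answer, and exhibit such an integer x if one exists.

No, no such integer exists.

29 is prime, so by Euler's criterion 18 is a square mod 29 iff 18^((29−1)/2) = 18^14 ≡ 1 (mod 29).
Squaring successively (mod 29): 18^2 = 324 ≡ 5; 18^4 ≡ 5² = 25 ≡ 25; 18^8 ≡ 25² = 625 ≡ 16.
Since 14 = 8 + 4 + 2, 18^14 ≡ 16 · 25 · 5; multiplying out mod 29: 16·25 = 400 ≡ 23, then 23·5 = 115 ≡ 28. Thus 18^14 ≡ 28 ≡ −1 (mod 29).
By Euler's criterion 18 is a quadratic non-residue mod 29: no x satisfies x² ≡ 18 (mod 29).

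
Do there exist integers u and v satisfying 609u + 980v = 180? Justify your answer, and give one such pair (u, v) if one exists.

gcd(609, 980) = 7, so every integer of the form 609u + 980v is a multiple of 7.
But 180 is not a multiple of 7 (it leaves remainder 5).
So the equation is unsolvable over ℤ.

No such integers exist.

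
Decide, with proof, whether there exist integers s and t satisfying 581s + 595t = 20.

There are no such integers.

Both 581 and 595 are divisible by gcd(581, 595) = 7, hence so is any combination 581s + 595t.
But 20 = 7·2 + 6, so 7 ∤ 20.
Hence no integers s, t satisfy the equation.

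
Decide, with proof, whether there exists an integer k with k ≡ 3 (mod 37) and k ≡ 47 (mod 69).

k = 2186

Since 37 and 69 share no common factor, CRT says the pair of congruences has a solution (unique mod 2553).
Any solution of the first congruence is k = 3 + 37t; substituting into the second, 37t ≡ 47 − 3 ≡ 44 (mod 69).
Note 37·28 = 1036 ≡ 1 (mod 69) (as 1036 − 1 = 15·69), so 37⁻¹ ≡ 28.
Therefore t ≡ 28·44 = 1232 ≡ 59 (mod 69).
With t = 59: k = 3 + 37·59 = 2186.
Indeed 2186 ≡ 3 (mod 37) and 2186 ≡ 47 (mod 69).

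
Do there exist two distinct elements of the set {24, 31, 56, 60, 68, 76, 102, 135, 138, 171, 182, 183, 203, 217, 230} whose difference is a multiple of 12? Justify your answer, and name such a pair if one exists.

24 and 60 are such a pair.

Reduce each element mod 12: 24↦0, 31↦7, 56↦8, 60↦0, 68↦8, 76↦4, 102↦6, 135↦3, 138↦6, 171↦3, 182↦2, 183↦3, 203↦11, 217↦1, 230↦2. The residue 0 repeats (at 24 and 60), and 60 − 24 = 36 = 3·12.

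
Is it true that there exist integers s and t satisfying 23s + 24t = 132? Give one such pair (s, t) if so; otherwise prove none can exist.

23 and 24 are coprime, so 23s + 24t ranges over all of ℤ.
Run the Euclidean algorithm on 24 and 23: 24 = 1·23 + 1, 23 = 23·1 + 0.
Working back up the chain: 1 = 24 − 1·23. So 23·(-1) + 24·1 = 1.
Times 132: 23·(-132) + 24·132 = 132, so (-132, 132) solves it.
Shifting by a multiple of (24, −23) keeps it a solution: s = -132 + 6·24 = 12, t = 132 − 6·23 = -6.
Check: 23·12 + 24·(-6) = 276 − 144 = 132. ✓

s = 12, t = -6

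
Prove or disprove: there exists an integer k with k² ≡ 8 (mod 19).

No, no such integer exists.

Since (19 − k)² ≡ k² (mod 19), it suffices to square k = 0, 1, …, 9: the residues are 0, 1, 4, 9, 16, 6, 17, 11, 7, 5.
The set of squares mod 19 is therefore {0, 1, 4, 5, 6, 7, 9, 11, 16, 17}, which does not contain 8.
Therefore k² ≡ 8 (mod 19) has no solution.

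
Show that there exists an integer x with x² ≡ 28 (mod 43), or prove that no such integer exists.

Apply Euler's criterion with the prime 43: 28 is a quadratic residue iff 28^21 ≡ 1 (mod 43), and a non-residue iff it is ≡ −1.
Squaring successively (mod 43): 28^2 = 784 ≡ 10; 28^4 ≡ 10² = 100 ≡ 14; 28^8 ≡ 14² = 196 ≡ 24; 28^16 ≡ 24² = 576 ≡ 17.
Since 21 = 16 + 4 + 1, 28^21 ≡ 17 · 14 · 28; multiplying out mod 43: 17·14 = 238 ≡ 23, then 23·28 = 644 ≡ 42. Thus 28^21 ≡ 42 ≡ −1 (mod 43).
The value −1 means 28 is a non-residue modulo 43, so x² ≡ 28 (mod 43) is impossible.

No, no such integer exists.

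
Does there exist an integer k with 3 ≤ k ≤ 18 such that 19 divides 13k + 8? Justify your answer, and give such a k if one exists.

k = 14

For k = 3, 4, …, 13 the values 47, 60, 73, 86, 99, 112, 125, 138, 151, 164, 177 are not multiples of 19. Try k = 14: 13·14 + 8 = 190 = 10·19, which is divisible by 19.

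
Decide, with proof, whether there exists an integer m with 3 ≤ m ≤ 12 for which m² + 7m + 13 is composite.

At m = 10: 10² + 7·10 + 13 = 183 = 3·61, which is composite.

m = 10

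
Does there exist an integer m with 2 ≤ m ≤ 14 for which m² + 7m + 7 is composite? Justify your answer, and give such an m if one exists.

At m = 2: 2² + 7·2 + 7 = 25 = 5·5, which is composite.

m = 2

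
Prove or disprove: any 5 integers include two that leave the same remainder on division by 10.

No, the set {45, 46, 47, 48, 49} is a counterexample.

Take the 5 consecutive integers 45, 46, …, 49: their residues mod 10 are all distinct because 5 ≤ 10.
Hence this collection has no pair with equal remainders mod 10, disproving the claim.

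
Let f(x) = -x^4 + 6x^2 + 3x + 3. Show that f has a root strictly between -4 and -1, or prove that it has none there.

Such a root exists.

f(-4) = -169 and f(-1) = 5, which have opposite signs.
f is continuous everywhere (it is a polynomial), in particular on [-4, -1].
By the Intermediate Value Theorem f must vanish at some point of (-4, -1).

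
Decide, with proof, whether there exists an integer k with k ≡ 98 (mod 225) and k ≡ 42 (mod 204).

Both moduli are multiples of 3 = gcd(225, 204), so any solution would satisfy k ≡ 98 and k ≡ 42 modulo 3 simultaneously.
However 98 ≡ 2 and 42 ≡ 0 (mod 3), and 2 ≠ 0.
So no integer satisfies both congruences.

No such integer exists.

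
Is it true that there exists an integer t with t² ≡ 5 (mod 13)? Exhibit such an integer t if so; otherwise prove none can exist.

There is no such integer.

Computing t² mod 13 for t = 0, 1, …, 6 (enough, by the symmetry t ↦ 13 − t) gives 0, 1, 4, 9, 3, 12, 10.
So the quadratic residues mod 13 are {0, 1, 3, 4, 9, 10, 12}, and 5 is not among them.
Hence no integer t has t² ≡ 5 (mod 13).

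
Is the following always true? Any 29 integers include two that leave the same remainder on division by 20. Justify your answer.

Yes, this is always true.

Partition the integers by their residue mod 20; there are 20 classes.
Placing 29 integers into 20 classes, some class receives at least two — say a and b.
That is, a and b leave the same remainder on division by 20, as claimed.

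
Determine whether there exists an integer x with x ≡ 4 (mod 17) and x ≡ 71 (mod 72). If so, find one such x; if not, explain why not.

gcd(17, 72) = 1, so the Chinese Remainder Theorem guarantees exactly one residue class mod 1224 satisfying both.
Write x = 4 + 17t and require 4 + 17t ≡ 71 (mod 72), i.e. 17t ≡ 67 (mod 72).
To invert 17 modulo 72: 72 = 4·17 + 4, 17 = 4·4 + 1, 4 = 4·1 + 0, and unwinding, 1 = 17 − 4·4 = 17 − 4·(72 − 4·17) = −4·72 + 17·17. Thus 17⁻¹ ≡ 17 (mod 72).
Therefore t ≡ 17·67 = 1139 ≡ 59 (mod 72).
Taking t = 59 gives x = 4 + 17·59 = 1007.
Check: 1007 mod 17 = 4, 1007 mod 72 = 71. ✓

x = 1007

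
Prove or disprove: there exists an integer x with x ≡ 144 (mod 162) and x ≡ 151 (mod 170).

There is no such integer.

Both moduli are multiples of 2 = gcd(162, 170), so any solution would satisfy x ≡ 144 and x ≡ 151 modulo 2 simultaneously.
These are incompatible: 144 − 151 = -7 is not divisible by 2.
Therefore no such x exists.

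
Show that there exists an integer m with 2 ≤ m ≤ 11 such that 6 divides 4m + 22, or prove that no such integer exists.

m = 2

At m = 2 we get 4·2 + 22 = 30, and 30 = 6·5.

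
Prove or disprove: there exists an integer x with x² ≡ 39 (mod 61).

Take x = 51. Then 51² = 2601 = 42·61 + 39, so 51² ≡ 39 (mod 61).

x = 51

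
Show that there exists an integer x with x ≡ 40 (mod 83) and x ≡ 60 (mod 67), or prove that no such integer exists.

The moduli 83 and 67 are coprime, so by the Chinese Remainder Theorem a unique solution modulo 5561 exists.
Write x = 40 + 83t and require 40 + 83t ≡ 60 (mod 67), i.e. 83t ≡ 20 (mod 67).
83 ≡ 16 (mod 67), so this reads 16t ≡ 20 (mod 67). Note 16·21 = 336 ≡ 1 (mod 67) (as 336 − 1 = 5·67), so 16⁻¹ ≡ 21.
Multiplying by 21: t ≡ 21·20 = 420 ≡ 18 (mod 67).
With t = 18: x = 40 + 83·18 = 1534.
Verify: 1534 = 18·83 + 40 and 1534 = 22·67 + 60. ✓

x = 1534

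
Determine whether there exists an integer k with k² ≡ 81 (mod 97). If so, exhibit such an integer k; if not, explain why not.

k = 88

k = 88 works: 88² = 7744, and 7744 − 81 = 7663 = 79·97.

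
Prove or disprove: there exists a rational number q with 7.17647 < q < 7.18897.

q = 79/11

Look for a denominator N such that an integer falls strictly between N·7.17647 and N·7.18897. N = 11 works: 11·7.17647 = 78.94117 < 79 < 79.07867 = 11·7.18897.
So q = 79/11 works: it is a ratio of integers, and dividing 11·7.17647 < 79 < 11·7.18897 through by 11 gives 7.17647 < 79/11 < 7.18897.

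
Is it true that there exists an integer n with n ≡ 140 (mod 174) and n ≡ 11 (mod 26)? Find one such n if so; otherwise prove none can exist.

No such integer exists.

Both moduli are multiples of 2 = gcd(174, 26), so any solution would satisfy n ≡ 140 and n ≡ 11 modulo 2 simultaneously.
However 140 ≡ 0 and 11 ≡ 1 (mod 2), and 0 ≠ 1.
So no integer satisfies both congruences.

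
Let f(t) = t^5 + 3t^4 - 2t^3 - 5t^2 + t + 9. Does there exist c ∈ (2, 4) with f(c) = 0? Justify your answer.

No such root exists.

The endpoint values f(2) = 55 and f(4) = 1597 are both positive. Claim: f(t) > 0 for every t in (2, 4).
Shift to the endpoint 2: with t = 2 + u (0 < u < 2), one computes f(2 + u) = u^5 + 13u^4 + 62u^3 + 135u^2 + 133u + 55.
All 6 nonzero coefficients of this polynomial in u are positive; hence for u > 0 the value is a sum of positive terms (the constant 55 among them).
Therefore f(t) > 0 throughout (2, 4), and f has no zero there.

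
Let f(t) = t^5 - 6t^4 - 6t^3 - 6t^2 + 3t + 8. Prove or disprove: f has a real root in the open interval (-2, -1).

No.

f(-2) = -102 and f(-1) = -2, both negative, so a sign-change argument is unavailable; we show f keeps this sign on the whole interval.
Shift to the endpoint -1: with t = -1 − u (0 < u < 1), one computes f(-1 − u) = -u^5 - 11u^4 - 28u^3 - 34u^2 - 26u - 2.
The nonzero coefficients here are all negative, so for u > 0 every term is negative (or zero), and the constant term -2 is strictly negative.
So f is strictly negative on (-2, -1); no root exists in the interval.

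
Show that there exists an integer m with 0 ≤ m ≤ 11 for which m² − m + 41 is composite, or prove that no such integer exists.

No such integer m in that range exists.

The values for m = 0, 1, …, 11 are 41, 41, 43, 47, 53, 61, 71, 83, 97, 113, 131, 151, and each of these is prime.
So no value in the range makes the expression composite.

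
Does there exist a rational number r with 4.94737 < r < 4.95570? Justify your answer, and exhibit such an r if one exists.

Scale by 20: the interval becomes (98.94740, 99.11400), which contains the integer 99.
Hence 99/20 is a rational number with 4.94737 < 99/20 < 4.95570.

r = 99/20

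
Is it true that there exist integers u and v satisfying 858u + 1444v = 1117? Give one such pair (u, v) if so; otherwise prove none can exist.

Any value of 858u + 1444v is a multiple of gcd(858, 1444) = 2.
However 1117 leaves remainder 1 on division by 2.
Hence no integers u, v satisfy the equation.

There are no such integers.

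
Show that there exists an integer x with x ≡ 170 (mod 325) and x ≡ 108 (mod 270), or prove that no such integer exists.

gcd(325, 270) = 5. If x ≡ 170 (mod 325) and x ≡ 108 (mod 270), then x ≡ 170 (mod 5) and x ≡ 108 (mod 5).
These are incompatible: 170 − 108 = 62 is not divisible by 5.
So no integer satisfies both congruences.

There is no such integer.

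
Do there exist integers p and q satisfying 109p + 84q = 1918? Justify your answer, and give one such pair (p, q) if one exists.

p = 70, q = -68

109 and 84 are coprime, so 109p + 84q ranges over all of ℤ.
Dividing repeatedly: 109 = 1·84 + 25, 84 = 3·25 + 9, 25 = 2·9 + 7, 9 = 1·7 + 2, 7 = 3·2 + 1, 2 = 2·1 + 0.
Back-substituting, 1 = 7 − 3·2 = 7 − 3·(9 − 1·7) = −3·9 + 4·7 = −3·9 + 4·(25 − 2·9) = 4·25 − 11·9 = 4·25 − 11·(84 − 3·25) = −11·84 + 37·25 = −11·84 + 37·(109 − 1·84) = 37·109 − 48·84; that is, 109·37 + 84·(-48) = 1.
Scaling by 1918 gives the particular solution (p, q) = (70966, -92064).
The general solution is p = 70966 + 84k, q = -92064 − 109k; taking k = -844 gives the smaller pair p = 70, q = -68.
Check: 109·70 + 84·(-68) = 7630 − 5712 = 1918. ✓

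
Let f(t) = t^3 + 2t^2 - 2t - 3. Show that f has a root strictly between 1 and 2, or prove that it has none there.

Such a root exists.

f(1) = -2 and f(2) = 9, which have opposite signs.
As a polynomial, f is continuous on every closed interval.
By the Intermediate Value Theorem, f takes the value 0 somewhere in the open interval.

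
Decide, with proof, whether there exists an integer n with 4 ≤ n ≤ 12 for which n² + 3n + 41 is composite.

n = 7

At n = 7: 7² + 3·7 + 41 = 111 = 3·37, which is composite.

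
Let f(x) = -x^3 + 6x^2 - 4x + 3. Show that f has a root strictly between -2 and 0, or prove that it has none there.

No.

The endpoint values f(-2) = 43 and f(0) = 3 are both positive. Claim: f(x) > 0 for every x in (-2, 0).
Substitute x = −u, where 0 < u < 2 on the interval. Expanding, f(−u) = u^3 + 6u^2 + 4u + 3.
The nonzero coefficients here are all positive, so for u > 0 every term is positive (or zero), and the constant term 3 is strictly positive.
So f is strictly positive on (-2, 0); no root exists in the interval.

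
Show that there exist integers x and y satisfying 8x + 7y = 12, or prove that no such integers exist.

8 and 7 are coprime, so 8x + 7y ranges over all of ℤ.
Euclidean algorithm: 8 = 1·7 + 1, 7 = 7·1 + 0.
Working back up the chain: 1 = 8 − 1·7. So 8·1 + 7·(-1) = 1.
Times 12: 8·12 + 7·(-12) = 12, so (12, -12) solves it.
Shifting by a multiple of (7, −8) keeps it a solution: x = 12 − 1·7 = 5, y = -12 + 1·8 = -4.
Check: 8·5 + 7·(-4) = 40 − 28 = 12. ✓

x = 5, y = -4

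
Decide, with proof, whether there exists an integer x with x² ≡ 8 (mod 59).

Apply Euler's criterion with the prime 59: 8 is a quadratic residue iff 8^29 ≡ 1 (mod 59), and a non-residue iff it is ≡ −1.
Repeated squaring mod 59: 8^2 = 64 ≡ 5; 8^4 ≡ 5² = 25 ≡ 25; 8^8 ≡ 25² = 625 ≡ 35; 8^16 ≡ 35² = 1225 ≡ 45.
Since 29 = 16 + 8 + 4 + 1, 8^29 ≡ 45 · 35 · 25 · 8; multiplying out mod 59: 45·35 = 1575 ≡ 41, then 41·25 = 1025 ≡ 22, then 22·8 = 176 ≡ 58. Thus 8^29 ≡ 58 ≡ −1 (mod 59).
By Euler's criterion 8 is a quadratic non-residue mod 59: no x satisfies x² ≡ 8 (mod 59).

No, no such integer exists.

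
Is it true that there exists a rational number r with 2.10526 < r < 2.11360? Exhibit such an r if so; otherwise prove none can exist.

r = 19/9

Scale by 9: the interval becomes (18.94734, 19.02240), which contains the integer 19.
So r = 19/9 works: it is a ratio of integers, and dividing 9·2.10526 < 19 < 9·2.11360 through by 9 gives 2.10526 < 19/9 < 2.11360.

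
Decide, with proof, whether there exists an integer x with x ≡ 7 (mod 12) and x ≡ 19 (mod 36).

gcd(12, 36) = 12. A simultaneous solution exists iff 7 ≡ 19 (mod 12); here 7 mod 12 = 7 = 19 mod 12, so it does.
The integers ≡ 7 (mod 12) are 7, 19, …; their remainders mod 36 are 7, 19, so x = 19 is the first that is ≡ 19 (mod 36).
Indeed 19 ≡ 7 (mod 12) and 19 ≡ 19 (mod 36).

x = 19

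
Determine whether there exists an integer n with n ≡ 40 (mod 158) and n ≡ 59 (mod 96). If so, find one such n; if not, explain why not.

Both moduli are multiples of 2 = gcd(158, 96), so any solution would satisfy n ≡ 40 and n ≡ 59 modulo 2 simultaneously.
These are incompatible: 40 − 59 = -19 is not divisible by 2.
So no integer satisfies both congruences.

No, no such integer exists.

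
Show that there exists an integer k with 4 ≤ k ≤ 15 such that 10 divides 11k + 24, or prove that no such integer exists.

k = 6

For k = 4, 5 the values 68, 79 are not multiples of 10. k = 6 works, since 11·6 + 24 = 90 = 9·10.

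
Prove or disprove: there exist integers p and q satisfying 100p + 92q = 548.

p = 11, q = -6

Every value of 100p + 92q is a multiple of gcd(100, 92) = 4; since 4 ∣ 548, solutions exist.
Dividing through by 4 reduces the equation to 25p + 23q = 137.
Run the Euclidean algorithm on 25 and 23: 25 = 1·23 + 2, 23 = 11·2 + 1, 2 = 2·1 + 0.
Back-substituting, 1 = 23 − 11·2 = 23 − 11·(25 − 1·23) = −11·25 + 12·23; that is, 25·(-11) + 23·12 = 1.
Multiplying through by 137: p = (-11)·137 = -1507, q = 12·137 = 1644 is a solution.
Shifting by a multiple of (23, −25) keeps it a solution: p = -1507 + 66·23 = 11, q = 1644 − 66·25 = -6.
Check: 100·11 + 92·(-6) = 1100 − 552 = 548. ✓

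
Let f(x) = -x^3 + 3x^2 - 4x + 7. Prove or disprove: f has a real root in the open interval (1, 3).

Such a root exists.

f(1) = 5 and f(3) = -5, which have opposite signs.
f is continuous everywhere (it is a polynomial), in particular on [1, 3].
By the Intermediate Value Theorem, f takes the value 0 somewhere in the open interval.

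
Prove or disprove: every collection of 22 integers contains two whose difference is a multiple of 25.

Take the 22 consecutive integers 56, 57, …, 77: their residues mod 25 are all distinct because 22 ≤ 25.
No two share a residue, so no pair has difference divisible by 25; the claim fails for this set.

No; for instance {56, 57, 58, 59, 60, 61, 62, 63, 64, 65, 66, 67, 68, 69, 70, 71, 72, 73, 74, 75, 76, 77} is a counterexample.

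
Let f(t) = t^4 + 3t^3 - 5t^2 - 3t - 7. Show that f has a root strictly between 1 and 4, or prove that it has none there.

Yes, f has a root in the interval.

f(1) = -11 and f(4) = 349, which have opposite signs.
f is continuous everywhere (it is a polynomial), in particular on [1, 4].
By the Intermediate Value Theorem, f takes the value 0 somewhere in the open interval.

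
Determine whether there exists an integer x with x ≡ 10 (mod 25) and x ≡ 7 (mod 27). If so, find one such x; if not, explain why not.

x = 385

The moduli 25 and 27 are coprime, so by the Chinese Remainder Theorem a unique solution modulo 675 exists.
Write x = 10 + 25t and require 10 + 25t ≡ 7 (mod 27), i.e. 25t ≡ 24 (mod 27).
Note 25·13 = 325 ≡ 1 (mod 27) (as 325 − 1 = 12·27), so 25⁻¹ ≡ 13.
Therefore t ≡ 13·24 = 312 ≡ 15 (mod 27).
With t = 15: x = 10 + 25·15 = 385.
Check: 385 mod 25 = 10, 385 mod 27 = 7. ✓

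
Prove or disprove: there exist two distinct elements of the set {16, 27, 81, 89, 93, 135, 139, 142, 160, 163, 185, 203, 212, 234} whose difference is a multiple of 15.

Reduce each element modulo 15: 16↦1, 27↦12, 81↦6, 89↦14, 93↦3, 135↦0, 139↦4, 142↦7, 160↦10, 163↦13, 185↦5, 203↦8, 212↦2, 234↦9.
These 14 residues are pairwise different, hence no difference of two elements is divisible by 15.

There is no such pair.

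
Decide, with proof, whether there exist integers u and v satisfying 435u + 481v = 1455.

Since gcd(435, 481) = 1, every integer is an integer combination of 435 and 481.
Run the Euclidean algorithm on 481 and 435: 481 = 1·435 + 46, 435 = 9·46 + 21, 46 = 2·21 + 4, 21 = 5·4 + 1, 4 = 4·1 + 0.
Working back up the chain: 1 = 21 − 5·4 = 21 − 5·(46 − 2·21) = −5·46 + 11·21 = −5·46 + 11·(435 − 9·46) = 11·435 − 104·46 = 11·435 − 104·(481 − 1·435) = −104·481 + 115·435. So 435·115 + 481·(-104) = 1.
Multiplying through by 1455: u = 115·1455 = 167325, v = (-104)·1455 = -151320 is a solution.
The general solution is u = 167325 + 481k, v = -151320 − 435k; taking k = -347 gives the smaller pair u = 418, v = -375.
Check: 435·418 + 481·(-375) = 181830 − 180375 = 1455. ✓

u = 418, v = -375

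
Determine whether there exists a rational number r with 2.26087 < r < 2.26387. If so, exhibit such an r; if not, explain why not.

Scale by 19: the interval becomes (42.95653, 43.01353), which contains the integer 43.
Dividing back, 2.26087 < 43/19 < 2.26387, and 43/19 is rational.

r = 43/19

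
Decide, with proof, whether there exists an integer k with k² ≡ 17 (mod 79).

There is no such integer.

79 is prime, so by Euler's criterion 17 is a square mod 79 iff 17^((79−1)/2) = 17^39 ≡ 1 (mod 79).
Squaring successively (mod 79): 17^2 = 289 ≡ 52; 17^4 ≡ 52² = 2704 ≡ 18; 17^8 ≡ 18² = 324 ≡ 8; 17^16 ≡ 8² = 64 ≡ 64; 17^32 ≡ 64² = 4096 ≡ 67.
Since 39 = 32 + 4 + 2 + 1, 17^39 ≡ 67 · 18 · 52 · 17; multiplying out mod 79: 67·18 = 1206 ≡ 21, then 21·52 = 1092 ≡ 65, then 65·17 = 1105 ≡ 78. Thus 17^39 ≡ 78 ≡ −1 (mod 79).
By Euler's criterion 17 is a quadratic non-residue mod 79: no k satisfies k² ≡ 17 (mod 79).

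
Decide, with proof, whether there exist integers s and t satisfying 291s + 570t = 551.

No such integers exist.

Any value of 291s + 570t is a multiple of gcd(291, 570) = 3.
But 551 is not a multiple of 3 (it leaves remainder 2).
Therefore 291s + 570t = 551 has no solution in integers.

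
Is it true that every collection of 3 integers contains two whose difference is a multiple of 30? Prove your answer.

No, the set {17, 18, 19} is a counterexample.

Consider the 3 integers 17, 18, 19. They lie in distinct residue classes modulo 30, since 3 ≤ 30.
No two share a residue, so no pair has difference divisible by 30; the claim fails for this set.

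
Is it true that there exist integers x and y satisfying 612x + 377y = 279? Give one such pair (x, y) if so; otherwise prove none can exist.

x = 6, y = -9

Since gcd(612, 377) = 1, every integer is an integer combination of 612 and 377.
Dividing repeatedly: 612 = 1·377 + 235, 377 = 1·235 + 142, 235 = 1·142 + 93, 142 = 1·93 + 49, 93 = 1·49 + 44, 49 = 1·44 + 5, 44 = 8·5 + 4, 5 = 1·4 + 1, 4 = 4·1 + 0.
Unwinding: 1 = 5 − 1·4 = 5 − (44 − 8·5) = −44 + 9·5 = −44 + 9·(49 − 1·44) = 9·49 − 10·44 = 9·49 − 10·(93 − 1·49) = −10·93 + 19·49 = −10·93 + 19·(142 − 1·93) = 19·142 − 29·93 = 19·142 − 29·(235 − 1·142) = −29·235 + 48·142 = −29·235 + 48·(377 − 1·235) = 48·377 − 77·235 = 48·377 − 77·(612 − 1·377) = −77·612 + 125·377, i.e. 612·(-77) + 377·125 = 1.
Times 279: 612·(-21483) + 377·34875 = 279, so (-21483, 34875) solves it.
Shifting by a multiple of (377, −612) keeps it a solution: x = -21483 + 57·377 = 6, y = 34875 − 57·612 = -9.
Check: 612·6 + 377·(-9) = 3672 − 3393 = 279. ✓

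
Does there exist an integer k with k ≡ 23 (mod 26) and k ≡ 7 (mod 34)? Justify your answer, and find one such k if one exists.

k = 75

Here gcd(26, 34) = 2, and both 23 and 7 leave remainder 1 mod 2, so the system is consistent.
Step through k = 23, 23 + 26, 23 + 2·26, …: the values 23, 49, 75 reduce mod 34 to 23, 15, 7. The value 75 hits 7.
Verify: 75 = 2·26 + 23 and 75 = 2·34 + 7. ✓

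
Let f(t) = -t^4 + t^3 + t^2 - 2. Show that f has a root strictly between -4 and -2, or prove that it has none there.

f has no root in that interval.

f(-4) = -306 and f(-2) = -22, both negative, so a sign-change argument is unavailable; we show f keeps this sign on the whole interval.
Substitute t = -2 − u, where 0 < u < 2 on the interval. Expanding, f(-2 − u) = -u^4 - 9u^3 - 29u^2 - 40u - 22.
All 5 nonzero coefficients of this polynomial in u are negative; hence for u > 0 the value is a sum of negative terms (the constant -22 among them).
Therefore f(t) < 0 throughout (-4, -2), and f has no zero there.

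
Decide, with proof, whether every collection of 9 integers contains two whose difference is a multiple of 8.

True.

Partition the integers by their residue mod 8; there are 8 classes.
With 9 integers and only 8 classes, the pigeonhole principle forces two of them, say a and b, into the same class.
Equal remainders mean a − b ≡ 0 (mod 8), so 8 divides their difference.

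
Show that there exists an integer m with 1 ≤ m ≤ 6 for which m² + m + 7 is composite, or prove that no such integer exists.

At m = 4: 4² + 4 + 7 = 27 = 3·9, which is composite.

m = 4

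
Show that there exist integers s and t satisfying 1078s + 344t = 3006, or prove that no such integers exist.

s = 13, t = -32

gcd(1078, 344) = 2, and 2 divides 3006, so integer solutions exist.
Dividing through by 2 reduces the equation to 539s + 172t = 1503.
Euclidean algorithm: 539 = 3·172 + 23, 172 = 7·23 + 11, 23 = 2·11 + 1, 11 = 11·1 + 0.
Back-substituting, 1 = 23 − 2·11 = 23 − 2·(172 − 7·23) = −2·172 + 15·23 = −2·172 + 15·(539 − 3·172) = 15·539 − 47·172; that is, 539·15 + 172·(-47) = 1.
Multiplying through by 1503: s = 15·1503 = 22545, t = (-47)·1503 = -70641 is a solution.
The general solution is s = 22545 + 172k, t = -70641 − 539k; taking k = -131 gives the smaller pair s = 13, t = -32.
Check: 1078·13 + 344·(-32) = 14014 − 11008 = 3006. ✓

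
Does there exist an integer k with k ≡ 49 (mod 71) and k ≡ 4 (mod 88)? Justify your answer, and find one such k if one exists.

The moduli 71 and 88 are coprime, so by the Chinese Remainder Theorem a unique solution modulo 6248 exists.
Any solution of the first congruence is k = 49 + 71t; substituting into the second, 71t ≡ 4 − 49 ≡ 43 (mod 88).
To invert 71 modulo 88: 88 = 1·71 + 17, 71 = 4·17 + 3, 17 = 5·3 + 2, 3 = 1·2 + 1, 2 = 2·1 + 0, and unwinding, 1 = 3 − 1·2 = 3 − (17 − 5·3) = −17 + 6·3 = −17 + 6·(71 − 4·17) = 6·71 − 25·17 = 6·71 − 25·(88 − 1·71) = −25·88 + 31·71. Thus 71⁻¹ ≡ 31 (mod 88).
Therefore t ≡ 31·43 = 1333 ≡ 13 (mod 88).
With t = 13: k = 49 + 71·13 = 972.
Verify: 972 = 13·71 + 49 and 972 = 11·88 + 4. ✓

k = 972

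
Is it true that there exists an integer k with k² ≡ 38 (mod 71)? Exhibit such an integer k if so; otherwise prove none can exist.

k = 40

Take k = 40. Then 40² = 1600 = 22·71 + 38, so 40² ≡ 38 (mod 71).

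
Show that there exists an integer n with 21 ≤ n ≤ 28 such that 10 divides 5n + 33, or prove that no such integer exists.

The values of 5n + 33 for n = 21, 22, …, 28 are 138, 143, 148, 153, 158, 163, 168, 173; reduced mod 10 these are 8, 3, 8, 3, 8, 3, 8, 3.
The residue 0 does not occur, so no n in [21, 28] makes 5n + 33 a multiple of 10.

No, no such integer n in that range exists.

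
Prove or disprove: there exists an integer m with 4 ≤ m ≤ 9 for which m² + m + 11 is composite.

No such integer m in that range exists.

The values for m = 4, 5, …, 9 are 31, 41, 53, 67, 83, 101, and each of these is prime.
So no value in the range makes the expression composite.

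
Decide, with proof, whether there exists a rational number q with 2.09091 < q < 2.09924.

Multiplying by 21: 21·2.09091 = 43.90911 and 21·2.09924 = 44.08404, so the integer 44 lies strictly between them.
Hence 44/21 is a rational number with 2.09091 < 44/21 < 2.09924.

q = 44/21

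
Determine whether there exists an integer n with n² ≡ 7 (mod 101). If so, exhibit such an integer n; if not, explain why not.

No such integer exists.

Apply Euler's criterion with the prime 101: 7 is a quadratic residue iff 7^50 ≡ 1 (mod 101), and a non-residue iff it is ≡ −1.
Repeated squaring mod 101: 7^2 = 49 ≡ 49; 7^4 ≡ 49² = 2401 ≡ 78; 7^8 ≡ 78² = 6084 ≡ 24; 7^16 ≡ 24² = 576 ≡ 71; 7^32 ≡ 71² = 5041 ≡ 92.
Since 50 = 32 + 16 + 2, 7^50 ≡ 92 · 71 · 49; multiplying out mod 101: 92·71 = 6532 ≡ 68, then 68·49 = 3332 ≡ 100. Thus 7^50 ≡ 100 ≡ −1 (mod 101).
By Euler's criterion 7 is a quadratic non-residue mod 101: no n satisfies n² ≡ 7 (mod 101).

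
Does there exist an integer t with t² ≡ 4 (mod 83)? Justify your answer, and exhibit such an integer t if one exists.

t = 81 works: 81² = 6561, and 6561 − 4 = 6557 = 79·83.

t = 81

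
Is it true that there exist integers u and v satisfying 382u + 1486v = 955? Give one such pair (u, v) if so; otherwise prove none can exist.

No such integers exist.

gcd(382, 1486) = 2, so every integer of the form 382u + 1486v is a multiple of 2.
However 955 leaves remainder 1 on division by 2.
Therefore 382u + 1486v = 955 has no solution in integers.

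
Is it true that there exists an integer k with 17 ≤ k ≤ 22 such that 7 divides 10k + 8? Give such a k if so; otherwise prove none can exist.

No, no such integer k in that range exists.

At k = 17, 10·17 + 8 = 178 ≡ 3 (mod 7), and each step in k adds 10 ≡ 3 (mod 7), giving residues 3, 6, 2, 5, 1, 4 for k = 17, 18, …, 22.
None is 0, so 7 never divides 10k + 8 on this range.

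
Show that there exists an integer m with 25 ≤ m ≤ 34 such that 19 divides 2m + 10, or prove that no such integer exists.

At m = 33 we get 2·33 + 10 = 76, and 76 = 19·4.

m = 33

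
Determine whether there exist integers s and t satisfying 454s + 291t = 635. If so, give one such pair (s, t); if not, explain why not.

454 and 291 are coprime, so 454s + 291t ranges over all of ℤ.
Dividing repeatedly: 454 = 1·291 + 163, 291 = 1·163 + 128, 163 = 1·128 + 35, 128 = 3·35 + 23, 35 = 1·23 + 12, 23 = 1·12 + 11, 12 = 1·11 + 1, 11 = 11·1 + 0.
Working back up the chain: 1 = 12 − 1·11 = 12 − (23 − 1·12) = −23 + 2·12 = −23 + 2·(35 − 1·23) = 2·35 − 3·23 = 2·35 − 3·(128 − 3·35) = −3·128 + 11·35 = −3·128 + 11·(163 − 1·128) = 11·163 − 14·128 = 11·163 − 14·(291 − 1·163) = −14·291 + 25·163 = −14·291 + 25·(454 − 1·291) = 25·454 − 39·291. So 454·25 + 291·(-39) = 1.
Scaling by 635 gives the particular solution (s, t) = (15875, -24765).
Shifting by a multiple of (291, −454) keeps it a solution: s = 15875 − 54·291 = 161, t = -24765 + 54·454 = -249.
Indeed 454·161 + 291·(-249) = 73094 − 72459 = 635.

s = 161, t = -249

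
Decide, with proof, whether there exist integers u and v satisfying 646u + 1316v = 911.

There are no such integers.

Any value of 646u + 1316v is a multiple of gcd(646, 1316) = 2.
But 911 = 2·455 + 1, so 2 ∤ 911.
Hence no integers u, v satisfy the equation.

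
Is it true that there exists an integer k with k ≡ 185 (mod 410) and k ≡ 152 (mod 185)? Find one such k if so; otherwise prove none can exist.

Reduce both congruences modulo 5, which divides 410 and 185: they say k ≡ 185 (mod 5) and k ≡ 152 (mod 5).
These are incompatible: 185 − 152 = 33 is not divisible by 5.
So no integer satisfies both congruences.

No, no such integer exists.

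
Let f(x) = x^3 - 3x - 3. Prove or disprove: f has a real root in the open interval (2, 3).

f(2) = -1 and f(3) = 15, which have opposite signs.
f is continuous everywhere (it is a polynomial), in particular on [2, 3].
By the Intermediate Value Theorem, f takes the value 0 somewhere in the open interval.

Such a root exists.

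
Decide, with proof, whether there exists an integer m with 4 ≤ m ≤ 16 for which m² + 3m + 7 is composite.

At m = 9: 9² + 3·9 + 7 = 115 = 5·23, which is composite.

m = 9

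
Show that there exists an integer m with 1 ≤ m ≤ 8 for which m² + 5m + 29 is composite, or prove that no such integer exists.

m = 1

At m = 1: 1² + 5·1 + 29 = 35 = 5·7, which is composite.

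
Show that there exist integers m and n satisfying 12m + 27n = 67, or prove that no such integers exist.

gcd(12, 27) = 3, so every integer of the form 12m + 27n is a multiple of 3.
However 67 leaves remainder 1 on division by 3.
Hence no integers m, n satisfy the equation.

No, no such integers exist.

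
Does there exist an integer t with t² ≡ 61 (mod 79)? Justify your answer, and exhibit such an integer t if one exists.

Apply Euler's criterion with the prime 79: 61 is a quadratic residue iff 61^39 ≡ 1 (mod 79), and a non-residue iff it is ≡ −1.
Repeated squaring mod 79: 61^2 = 3721 ≡ 8; 61^4 ≡ 8² = 64 ≡ 64; 61^8 ≡ 64² = 4096 ≡ 67; 61^16 ≡ 67² = 4489 ≡ 65; 61^32 ≡ 65² = 4225 ≡ 38.
Since 39 = 32 + 4 + 2 + 1, 61^39 ≡ 38 · 64 · 8 · 61; multiplying out mod 79: 38·64 = 2432 ≡ 62, then 62·8 = 496 ≡ 22, then 22·61 = 1342 ≡ 78. Thus 61^39 ≡ 78 ≡ −1 (mod 79).
The value −1 means 61 is a non-residue modulo 79, so t² ≡ 61 (mod 79) is impossible.

There is no such integer.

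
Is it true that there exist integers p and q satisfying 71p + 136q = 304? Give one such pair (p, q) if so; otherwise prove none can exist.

Since gcd(71, 136) = 1, every integer is an integer combination of 71 and 136.
Euclidean algorithm: 136 = 1·71 + 65, 71 = 1·65 + 6, 65 = 10·6 + 5, 6 = 1·5 + 1, 5 = 5·1 + 0.
Working back up the chain: 1 = 6 − 1·5 = 6 − (65 − 10·6) = −65 + 11·6 = −65 + 11·(71 − 1·65) = 11·71 − 12·65 = 11·71 − 12·(136 − 1·71) = −12·136 + 23·71. So 71·23 + 136·(-12) = 1.
Times 304: 71·6992 + 136·(-3648) = 304, so (6992, -3648) solves it.
The general solution is p = 6992 + 136k, q = -3648 − 71k; taking k = -51 gives the smaller pair p = 56, q = -27.
Indeed 71·56 + 136·(-27) = 3976 − 3672 = 304.

p = 56, q = -27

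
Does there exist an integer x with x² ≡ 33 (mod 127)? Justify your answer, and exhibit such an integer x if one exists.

No such integer exists.

Apply Euler's criterion with the prime 127: 33 is a quadratic residue iff 33^63 ≡ 1 (mod 127), and a non-residue iff it is ≡ −1.
Repeated squaring mod 127: 33^2 = 1089 ≡ 73; 33^4 ≡ 73² = 5329 ≡ 122; 33^8 ≡ 122² = 14884 ≡ 25; 33^16 ≡ 25² = 625 ≡ 117; 33^32 ≡ 117² = 13689 ≡ 100.
Since 63 = 32 + 16 + 8 + 4 + 2 + 1, 33^63 ≡ 100 · 117 · 25 · 122 · 73 · 33; multiplying out mod 127: 100·117 = 11700 ≡ 16, then 16·25 = 400 ≡ 19, then 19·122 = 2318 ≡ 32, then 32·73 = 2336 ≡ 50, then 50·33 = 1650 ≡ 126. Thus 33^63 ≡ 126 ≡ −1 (mod 127).
The value −1 means 33 is a non-residue modulo 127, so x² ≡ 33 (mod 127) is impossible.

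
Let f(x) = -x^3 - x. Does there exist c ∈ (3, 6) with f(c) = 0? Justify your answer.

f has no root in that interval.

Evaluate at the endpoints: f(3) = -30, f(6) = -222 — same sign (negative).
The derivative f'(x) = -3x^2 - 1 is a quadratic with discriminant 0² − 4·(-3)·(-1) = -12 < 0; it never vanishes, so it is always negative (sign of the leading coefficient).
Hence f is strictly decreasing on ℝ, and in particular on [3, 6]. A strictly monotone function with same-sign endpoint values stays negative on the whole interval, so f has no zero in (3, 6).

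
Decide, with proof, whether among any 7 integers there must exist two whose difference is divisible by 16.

Consider the 7 integers 40, 41, …, 46. They lie in distinct residue classes modulo 16, since 7 ≤ 16.
No two share a residue, so no pair has difference divisible by 16; the claim fails for this set.

No; for instance {40, 41, 42, 43, 44, 45, 46} is a counterexample.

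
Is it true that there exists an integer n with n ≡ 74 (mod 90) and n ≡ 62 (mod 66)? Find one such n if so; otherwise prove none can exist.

n = 524

Here gcd(90, 66) = 6, and both 74 and 62 leave remainder 2 mod 6, so the system is consistent.
The integers ≡ 74 (mod 90) are 74, 164, 254, 344, 434, 524, …; their remainders mod 66 are 8, 32, 56, 14, 38, 62, so n = 524 is the first that is ≡ 62 (mod 66).
Indeed 524 ≡ 74 (mod 90) and 524 ≡ 62 (mod 66).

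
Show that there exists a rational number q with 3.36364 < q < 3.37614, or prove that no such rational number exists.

Look for a denominator N such that an integer falls strictly between N·3.36364 and N·3.37614. N = 8 works: 8·3.36364 = 26.90912 < 27 < 27.00912 = 8·3.37614.
Hence 27/8 is a rational number with 3.36364 < 27/8 < 3.37614.

q = 27/8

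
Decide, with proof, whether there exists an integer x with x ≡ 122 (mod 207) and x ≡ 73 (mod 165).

No, no such integer exists.

Reduce both congruences modulo 3, which divides 207 and 165: they say x ≡ 122 (mod 3) and x ≡ 73 (mod 3).
But 122 mod 3 = 2 while 73 mod 3 = 1, a contradiction.
So no integer satisfies both congruences.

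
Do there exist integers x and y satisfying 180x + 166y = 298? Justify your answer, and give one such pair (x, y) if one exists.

Since gcd(180, 166) = 2 and 298 = 2·149, Bézout's identity guarantees a solution.
Dividing through by 2 reduces the equation to 90x + 83y = 149.
Euclidean algorithm: 90 = 1·83 + 7, 83 = 11·7 + 6, 7 = 1·6 + 1, 6 = 6·1 + 0.
Back-substituting, 1 = 7 − 1·6 = 7 − (83 − 11·7) = −83 + 12·7 = −83 + 12·(90 − 1·83) = 12·90 − 13·83; that is, 90·12 + 83·(-13) = 1.
Multiplying through by 149: x = 12·149 = 1788, y = (-13)·149 = -1937 is a solution.
Shifting by a multiple of (83, −90) keeps it a solution: x = 1788 − 21·83 = 45, y = -1937 + 21·90 = -47.
Indeed 180·45 + 166·(-47) = 8100 − 7802 = 298.

x = 45, y = -47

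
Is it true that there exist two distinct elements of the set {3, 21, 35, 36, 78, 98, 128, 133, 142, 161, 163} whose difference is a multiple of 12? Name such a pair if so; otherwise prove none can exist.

Residues mod 12: 3↦3, 21↦9, 35↦11, 36↦0, 78↦6, 98↦2, 128↦8, 133↦1, 142↦10, 161↦5, 163↦7.
No residue repeats among the 11 elements, so no pair has difference ≡ 0 (mod 12).

No such pair exists.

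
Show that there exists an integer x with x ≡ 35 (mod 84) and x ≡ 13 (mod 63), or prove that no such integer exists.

Both moduli are multiples of 21 = gcd(84, 63), so any solution would satisfy x ≡ 35 and x ≡ 13 modulo 21 simultaneously.
However 35 ≡ 14 and 13 ≡ 13 (mod 21), and 14 ≠ 13.
Hence the system has no solution.

No such integer exists.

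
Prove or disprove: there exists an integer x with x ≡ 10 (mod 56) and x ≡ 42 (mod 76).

Here gcd(56, 76) = 4, and both 10 and 42 leave remainder 2 mod 4, so the system is consistent.
List candidates x ≡ 10 (mod 56): 10, 66, 122, 178, 234, 290, 346. Modulo 76 these are 10, 66, 46, 26, 6, 62, 42; 346 gives 42 as required.
Verify: 346 = 6·56 + 10 and 346 = 4·76 + 42. ✓

x = 346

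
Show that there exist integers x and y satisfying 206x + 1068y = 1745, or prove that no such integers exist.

Any value of 206x + 1068y is a multiple of gcd(206, 1068) = 2.
But 1745 is not a multiple of 2 (it leaves remainder 1).
Hence no integers x, y satisfy the equation.

There are no such integers.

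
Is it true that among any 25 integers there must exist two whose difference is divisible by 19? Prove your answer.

There are exactly 19 possible remainders on division by 19.
Since 25 > 19, two of the 25 integers must share a residue class by the pigeonhole principle; call them a and b.
Then a ≡ b (mod 19), i.e. 19 ∣ (a − b).

Yes, this is always true.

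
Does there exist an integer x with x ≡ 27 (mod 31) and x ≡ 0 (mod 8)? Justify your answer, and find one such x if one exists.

x = 120

gcd(31, 8) = 1, so the Chinese Remainder Theorem guarantees exactly one residue class mod 248 satisfying both.
Any solution of the first congruence is x = 27 + 31t; substituting into the second, 31t ≡ 0 − 27 ≡ 5 (mod 8).
31 ≡ 7 (mod 8), so this reads 7t ≡ 5 (mod 8). Note 7·7 = 49 ≡ 1 (mod 8) (as 49 − 1 = 6·8), so 7⁻¹ ≡ 7.
Therefore t ≡ 7·5 = 35 ≡ 3 (mod 8).
Taking t = 3 gives x = 27 + 31·3 = 120.
Check: 120 mod 31 = 27, 120 mod 8 = 0. ✓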